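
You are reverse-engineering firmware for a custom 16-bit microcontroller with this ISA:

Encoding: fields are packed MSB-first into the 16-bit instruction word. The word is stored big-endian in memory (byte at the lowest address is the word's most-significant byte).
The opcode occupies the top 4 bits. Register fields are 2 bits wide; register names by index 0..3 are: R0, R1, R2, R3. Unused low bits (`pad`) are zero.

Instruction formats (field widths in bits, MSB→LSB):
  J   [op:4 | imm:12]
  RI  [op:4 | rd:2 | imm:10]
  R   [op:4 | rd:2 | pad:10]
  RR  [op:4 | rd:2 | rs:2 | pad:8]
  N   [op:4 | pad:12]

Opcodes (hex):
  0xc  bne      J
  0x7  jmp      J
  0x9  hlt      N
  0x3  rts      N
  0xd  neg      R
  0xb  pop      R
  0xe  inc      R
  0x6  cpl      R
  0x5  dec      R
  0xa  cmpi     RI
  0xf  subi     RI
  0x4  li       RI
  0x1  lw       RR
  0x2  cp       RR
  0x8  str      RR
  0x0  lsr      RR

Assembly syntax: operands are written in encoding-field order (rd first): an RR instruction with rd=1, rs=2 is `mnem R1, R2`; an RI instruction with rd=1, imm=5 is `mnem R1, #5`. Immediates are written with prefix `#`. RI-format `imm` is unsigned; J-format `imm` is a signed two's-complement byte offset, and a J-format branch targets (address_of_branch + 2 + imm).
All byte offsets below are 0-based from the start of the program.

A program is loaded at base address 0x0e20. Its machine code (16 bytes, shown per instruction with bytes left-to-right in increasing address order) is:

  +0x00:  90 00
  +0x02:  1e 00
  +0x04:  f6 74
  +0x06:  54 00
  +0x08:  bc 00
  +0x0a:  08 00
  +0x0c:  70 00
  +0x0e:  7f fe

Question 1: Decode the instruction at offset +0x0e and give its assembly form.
+0x0e: 7f fe ⇒ word 0x7ffe (big)
  opcode bits[15:12]=0x7: jmp/J
  imm@[11:0]=0xffe (s12→-2) ⇒ #-2

jmp #-2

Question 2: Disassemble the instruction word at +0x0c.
jmp #0

[0c] 70 00 → 0x7000
  top 4b → 0x7 → jmp [J]
  [11:0] imm=0 = #0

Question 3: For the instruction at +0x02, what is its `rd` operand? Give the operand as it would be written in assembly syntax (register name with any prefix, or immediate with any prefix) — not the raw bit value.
@+02  big-endian(1e 00) = 0x1e00
  op=0x1e00>>12=0x1 ⇒ lw (RR)
  rd@[11:10]=0x3 ⇒ R3
  rs@[9:8]=0x2 ⇒ R2

R3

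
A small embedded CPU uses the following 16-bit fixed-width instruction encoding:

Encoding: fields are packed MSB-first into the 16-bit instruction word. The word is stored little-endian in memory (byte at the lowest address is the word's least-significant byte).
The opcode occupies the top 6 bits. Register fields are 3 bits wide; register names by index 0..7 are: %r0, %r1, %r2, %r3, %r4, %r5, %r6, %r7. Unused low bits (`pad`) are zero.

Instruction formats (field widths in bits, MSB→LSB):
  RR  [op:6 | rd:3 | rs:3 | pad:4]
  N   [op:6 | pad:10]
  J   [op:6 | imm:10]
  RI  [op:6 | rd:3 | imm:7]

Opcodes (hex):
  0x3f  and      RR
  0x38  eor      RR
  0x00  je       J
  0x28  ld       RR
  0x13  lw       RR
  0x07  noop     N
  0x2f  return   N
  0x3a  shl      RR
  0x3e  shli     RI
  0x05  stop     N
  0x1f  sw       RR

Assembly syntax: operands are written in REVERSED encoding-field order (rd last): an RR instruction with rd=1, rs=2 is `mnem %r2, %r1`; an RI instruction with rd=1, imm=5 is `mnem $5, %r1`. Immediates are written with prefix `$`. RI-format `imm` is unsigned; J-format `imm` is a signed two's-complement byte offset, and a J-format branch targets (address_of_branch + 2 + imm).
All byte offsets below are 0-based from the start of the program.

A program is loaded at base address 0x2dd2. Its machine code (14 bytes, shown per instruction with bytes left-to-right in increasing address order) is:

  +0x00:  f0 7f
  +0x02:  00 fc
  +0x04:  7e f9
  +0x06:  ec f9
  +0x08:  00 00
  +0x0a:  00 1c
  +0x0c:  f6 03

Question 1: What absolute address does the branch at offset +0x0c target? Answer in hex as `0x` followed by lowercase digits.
@+0c  little-endian(f6 03) = 0x03f6
  opcode bits[15:10]=0x0: je/J
  [9:0] imm=1014 (s10→-10) = $-10
  target = base 0x2dd2 + off 0x0c + 2 + imm -10 = 0x2dd6

0x2dd6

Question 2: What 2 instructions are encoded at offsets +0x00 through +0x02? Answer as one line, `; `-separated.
sw %r7, %r7; and %r0, %r0

off 0x00: read f0 7f as little → 0x7ff0
  op=0x7ff0>>10=0x1f ⇒ sw (RR)
  [9:7] rd=7 = %r7
  [6:4] rs=7 = %r7
off 0x02: read 00 fc as little → 0xfc00
  op=0xfc00>>10=0x3f ⇒ and (RR)
  [9:7] rd=0 = %r0
  [6:4] rs=0 = %r0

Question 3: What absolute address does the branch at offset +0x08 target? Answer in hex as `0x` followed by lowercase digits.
@+08  little-endian(00 00) = 0x0000
  top 6b → 0x0 → je [J]
  imm@[9:0]=0x0 ⇒ $0
  target = base 0x2dd2 + off 0x08 + 2 + imm 0 = 0x2ddc

0x2ddc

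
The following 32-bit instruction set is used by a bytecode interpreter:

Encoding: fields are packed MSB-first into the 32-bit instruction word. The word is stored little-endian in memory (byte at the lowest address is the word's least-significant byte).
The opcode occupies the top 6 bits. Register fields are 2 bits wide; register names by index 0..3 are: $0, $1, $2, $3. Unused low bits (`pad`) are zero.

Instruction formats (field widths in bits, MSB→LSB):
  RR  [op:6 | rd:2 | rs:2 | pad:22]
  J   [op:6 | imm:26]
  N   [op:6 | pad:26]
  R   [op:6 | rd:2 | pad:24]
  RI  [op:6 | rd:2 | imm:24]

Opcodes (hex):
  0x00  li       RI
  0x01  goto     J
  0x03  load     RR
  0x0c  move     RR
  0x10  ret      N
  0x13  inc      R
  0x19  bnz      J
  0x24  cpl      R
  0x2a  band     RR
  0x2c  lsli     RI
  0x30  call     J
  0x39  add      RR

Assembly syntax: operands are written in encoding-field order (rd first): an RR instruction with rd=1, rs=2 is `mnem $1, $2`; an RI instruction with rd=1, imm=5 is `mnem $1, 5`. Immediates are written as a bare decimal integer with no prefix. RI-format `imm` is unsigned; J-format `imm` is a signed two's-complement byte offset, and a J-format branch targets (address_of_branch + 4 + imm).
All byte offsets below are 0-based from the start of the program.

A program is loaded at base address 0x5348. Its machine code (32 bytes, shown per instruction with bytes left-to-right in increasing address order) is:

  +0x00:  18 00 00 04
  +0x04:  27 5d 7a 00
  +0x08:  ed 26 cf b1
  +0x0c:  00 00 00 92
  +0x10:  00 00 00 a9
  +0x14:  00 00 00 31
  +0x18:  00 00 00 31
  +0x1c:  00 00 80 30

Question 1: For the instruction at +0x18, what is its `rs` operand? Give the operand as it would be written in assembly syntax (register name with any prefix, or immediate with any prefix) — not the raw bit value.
$0

[18] 00 00 00 31 → 0x31000000
  opcode bits[31:26]=0xc: move/RR
  [25:24] rd=1 = $1
  [23:22] rs=0 = $0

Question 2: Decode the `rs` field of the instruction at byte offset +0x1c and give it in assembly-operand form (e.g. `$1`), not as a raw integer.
[1c] 00 00 80 30 → 0x30800000
  op=0x30800000>>26=0xc ⇒ move (RR)
  rd@[25:24]=0x0 ⇒ $0
  rs@[23:22]=0x2 ⇒ $2

$2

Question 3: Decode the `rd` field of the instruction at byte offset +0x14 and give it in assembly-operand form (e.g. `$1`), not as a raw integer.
off 0x14: read 00 00 00 31 as little → 0x31000000
  op=0x31000000>>26=0xc ⇒ move (RR)
  [25:24] rd=1 = $1
  [23:22] rs=0 = $0

$1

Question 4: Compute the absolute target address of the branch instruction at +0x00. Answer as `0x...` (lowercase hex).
[00] 18 00 00 04 → 0x04000018
  opcode bits[31:26]=0x1: goto/J
  imm@[25:0]=0x18 ⇒ 24
  target = base 0x5348 + off 0x00 + 4 + imm 24 = 0x5364

0x5364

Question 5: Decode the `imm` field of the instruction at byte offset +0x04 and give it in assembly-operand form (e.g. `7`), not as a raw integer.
+0x04: 27 5d 7a 00 ⇒ word 0x007a5d27 (little)
  top 6b → 0x0 → li [RI]
  [25:24] rd=0 = $0
  [23:0] imm=8019239 = 8019239

8019239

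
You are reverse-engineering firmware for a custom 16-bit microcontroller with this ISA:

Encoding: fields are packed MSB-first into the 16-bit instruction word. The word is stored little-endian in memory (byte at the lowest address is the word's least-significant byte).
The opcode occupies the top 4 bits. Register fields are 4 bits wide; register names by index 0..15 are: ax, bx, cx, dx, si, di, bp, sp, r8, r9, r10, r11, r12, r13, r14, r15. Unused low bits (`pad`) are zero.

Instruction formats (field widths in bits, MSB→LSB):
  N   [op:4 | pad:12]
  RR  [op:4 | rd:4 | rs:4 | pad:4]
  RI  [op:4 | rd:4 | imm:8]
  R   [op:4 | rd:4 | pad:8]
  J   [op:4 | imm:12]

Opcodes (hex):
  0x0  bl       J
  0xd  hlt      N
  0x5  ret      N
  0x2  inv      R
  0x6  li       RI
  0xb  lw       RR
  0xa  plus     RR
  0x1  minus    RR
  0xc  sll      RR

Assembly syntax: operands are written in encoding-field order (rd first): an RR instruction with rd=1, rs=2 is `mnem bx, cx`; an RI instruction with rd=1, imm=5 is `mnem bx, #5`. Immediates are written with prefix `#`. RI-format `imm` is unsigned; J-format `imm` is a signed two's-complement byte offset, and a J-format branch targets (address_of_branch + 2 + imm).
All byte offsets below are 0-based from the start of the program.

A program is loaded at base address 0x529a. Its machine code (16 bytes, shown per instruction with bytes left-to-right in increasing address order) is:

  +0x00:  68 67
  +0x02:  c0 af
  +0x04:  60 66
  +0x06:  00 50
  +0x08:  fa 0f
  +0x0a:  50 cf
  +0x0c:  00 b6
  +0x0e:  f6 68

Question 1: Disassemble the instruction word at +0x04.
off 0x04: read 60 66 as little → 0x6660
  op=0x6660>>12=0x6 ⇒ li (RI)
  rd@[11:8]=0x6 ⇒ bp
  imm@[7:0]=0x60 ⇒ #96

li bp, #96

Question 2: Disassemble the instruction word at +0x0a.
[0a] 50 cf → 0xcf50
  opcode bits[15:12]=0xc: sll/RR
  rd@[11:8]=0xf ⇒ r15
  rs@[7:4]=0x5 ⇒ di

sll r15, di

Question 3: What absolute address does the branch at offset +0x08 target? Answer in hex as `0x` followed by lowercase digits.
0x529e

+0x08: fa 0f ⇒ word 0x0ffa (little)
  op=0x0ffa>>12=0x0 ⇒ bl (J)
  imm@[11:0]=0xffa (s12→-6) ⇒ #-6
  target = base 0x529a + off 0x08 + 2 + imm -6 = 0x529e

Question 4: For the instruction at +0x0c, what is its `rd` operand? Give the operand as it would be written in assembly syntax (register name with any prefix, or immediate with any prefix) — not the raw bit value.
off 0x0c: read 00 b6 as little → 0xb600
  top 4b → 0xb → lw [RR]
  [11:8] rd=6 = bp
  [7:4] rs=0 = ax

bp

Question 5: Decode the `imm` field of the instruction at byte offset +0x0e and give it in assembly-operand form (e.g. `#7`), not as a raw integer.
#246

+0x0e: f6 68 ⇒ word 0x68f6 (little)
  opcode bits[15:12]=0x6: li/RI
  rd: (w>>8)&0xf=0x8 → r8
  imm: (w>>0)&0xff=0xf6 → #246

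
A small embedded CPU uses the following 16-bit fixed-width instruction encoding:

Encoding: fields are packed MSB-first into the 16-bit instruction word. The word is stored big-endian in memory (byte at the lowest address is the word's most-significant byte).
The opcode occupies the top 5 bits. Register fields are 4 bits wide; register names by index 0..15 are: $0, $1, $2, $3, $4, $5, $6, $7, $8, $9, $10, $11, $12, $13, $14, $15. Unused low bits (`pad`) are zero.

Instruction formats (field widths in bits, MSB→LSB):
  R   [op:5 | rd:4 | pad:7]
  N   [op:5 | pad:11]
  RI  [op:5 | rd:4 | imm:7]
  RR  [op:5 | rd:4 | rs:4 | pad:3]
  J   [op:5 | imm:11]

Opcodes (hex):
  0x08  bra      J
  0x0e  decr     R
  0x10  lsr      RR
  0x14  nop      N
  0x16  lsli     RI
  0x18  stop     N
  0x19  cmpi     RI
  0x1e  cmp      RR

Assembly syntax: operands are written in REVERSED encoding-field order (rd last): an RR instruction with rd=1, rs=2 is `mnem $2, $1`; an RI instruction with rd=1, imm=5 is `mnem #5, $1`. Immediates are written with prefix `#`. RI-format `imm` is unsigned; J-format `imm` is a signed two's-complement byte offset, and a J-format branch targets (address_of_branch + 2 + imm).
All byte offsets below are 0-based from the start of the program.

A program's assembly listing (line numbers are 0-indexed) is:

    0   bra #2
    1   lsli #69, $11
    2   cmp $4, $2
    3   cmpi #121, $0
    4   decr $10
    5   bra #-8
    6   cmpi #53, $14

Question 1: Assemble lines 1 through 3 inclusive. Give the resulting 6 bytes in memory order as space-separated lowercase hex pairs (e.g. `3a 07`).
line 1 (lsli): pack op=0x16:5|rd=11:4|imm=69:7 = 0xb5c5; big→ b5 c5
line 2 (cmp): pack op=0x1e:5|rd=2:4|rs=4:4|pad=0:3 = 0xf120; big→ f1 20
line 3 (cmpi): pack op=0x19:5|rd=0:4|imm=121:7 = 0xc879; big→ c8 79

b5 c5 f1 20 c8 79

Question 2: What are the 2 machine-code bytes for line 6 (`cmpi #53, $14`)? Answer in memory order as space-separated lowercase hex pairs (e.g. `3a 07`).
cf 35

6. cmpi fields op=0x19:5|rd=14:4|imm=53:7 → word cf35h → cf 35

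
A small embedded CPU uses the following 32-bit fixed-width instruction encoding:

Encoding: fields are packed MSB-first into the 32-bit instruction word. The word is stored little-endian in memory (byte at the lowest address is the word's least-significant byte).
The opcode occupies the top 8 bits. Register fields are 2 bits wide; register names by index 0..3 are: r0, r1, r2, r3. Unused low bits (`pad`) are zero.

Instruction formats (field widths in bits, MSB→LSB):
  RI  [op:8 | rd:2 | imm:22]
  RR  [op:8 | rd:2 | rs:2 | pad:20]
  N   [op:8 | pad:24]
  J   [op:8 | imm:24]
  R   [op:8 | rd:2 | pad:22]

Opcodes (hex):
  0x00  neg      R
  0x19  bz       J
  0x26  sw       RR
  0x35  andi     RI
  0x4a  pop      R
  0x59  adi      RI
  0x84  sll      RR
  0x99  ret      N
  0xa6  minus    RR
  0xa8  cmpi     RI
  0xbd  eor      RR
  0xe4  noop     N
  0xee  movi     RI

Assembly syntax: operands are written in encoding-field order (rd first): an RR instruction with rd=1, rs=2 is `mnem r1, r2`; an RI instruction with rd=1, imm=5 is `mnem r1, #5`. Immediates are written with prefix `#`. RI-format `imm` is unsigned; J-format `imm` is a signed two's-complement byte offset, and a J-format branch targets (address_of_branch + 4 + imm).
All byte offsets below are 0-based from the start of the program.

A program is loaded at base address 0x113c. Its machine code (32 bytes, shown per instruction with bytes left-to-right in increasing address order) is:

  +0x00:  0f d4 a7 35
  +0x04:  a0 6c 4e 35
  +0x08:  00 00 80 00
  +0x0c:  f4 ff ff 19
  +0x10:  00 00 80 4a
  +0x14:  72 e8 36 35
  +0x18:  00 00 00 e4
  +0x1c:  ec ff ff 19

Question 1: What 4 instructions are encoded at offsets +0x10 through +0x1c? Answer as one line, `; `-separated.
+0x10: 00 00 80 4a ⇒ word 0x4a800000 (little)
  top 8b → 0x4a → pop [R]
  rd: (w>>22)&0x3=0x2 → r2
+0x14: 72 e8 36 35 ⇒ word 0x3536e872 (little)
  top 8b → 0x35 → andi [RI]
  rd: (w>>22)&0x3=0x0 → r0
  imm: (w>>0)&0x3fffff=0x36e872 → #3598450
+0x18: 00 00 00 e4 ⇒ word 0xe4000000 (little)
  top 8b → 0xe4 → noop [N]
+0x1c: ec ff ff 19 ⇒ word 0x19ffffec (little)
  top 8b → 0x19 → bz [J]
  imm: (w>>0)&0xffffff=0xffffec (s24→-20) → #-20

pop r2; andi r0, #3598450; noop; bz #-20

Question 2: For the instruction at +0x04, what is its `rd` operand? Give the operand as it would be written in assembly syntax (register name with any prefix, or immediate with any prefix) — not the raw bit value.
r1

[04] a0 6c 4e 35 → 0x354e6ca0
  op=0x354e6ca0>>24=0x35 ⇒ andi (RI)
  rd: (w>>22)&0x3=0x1 → r1
  imm: (w>>0)&0x3fffff=0xe6ca0 → #945312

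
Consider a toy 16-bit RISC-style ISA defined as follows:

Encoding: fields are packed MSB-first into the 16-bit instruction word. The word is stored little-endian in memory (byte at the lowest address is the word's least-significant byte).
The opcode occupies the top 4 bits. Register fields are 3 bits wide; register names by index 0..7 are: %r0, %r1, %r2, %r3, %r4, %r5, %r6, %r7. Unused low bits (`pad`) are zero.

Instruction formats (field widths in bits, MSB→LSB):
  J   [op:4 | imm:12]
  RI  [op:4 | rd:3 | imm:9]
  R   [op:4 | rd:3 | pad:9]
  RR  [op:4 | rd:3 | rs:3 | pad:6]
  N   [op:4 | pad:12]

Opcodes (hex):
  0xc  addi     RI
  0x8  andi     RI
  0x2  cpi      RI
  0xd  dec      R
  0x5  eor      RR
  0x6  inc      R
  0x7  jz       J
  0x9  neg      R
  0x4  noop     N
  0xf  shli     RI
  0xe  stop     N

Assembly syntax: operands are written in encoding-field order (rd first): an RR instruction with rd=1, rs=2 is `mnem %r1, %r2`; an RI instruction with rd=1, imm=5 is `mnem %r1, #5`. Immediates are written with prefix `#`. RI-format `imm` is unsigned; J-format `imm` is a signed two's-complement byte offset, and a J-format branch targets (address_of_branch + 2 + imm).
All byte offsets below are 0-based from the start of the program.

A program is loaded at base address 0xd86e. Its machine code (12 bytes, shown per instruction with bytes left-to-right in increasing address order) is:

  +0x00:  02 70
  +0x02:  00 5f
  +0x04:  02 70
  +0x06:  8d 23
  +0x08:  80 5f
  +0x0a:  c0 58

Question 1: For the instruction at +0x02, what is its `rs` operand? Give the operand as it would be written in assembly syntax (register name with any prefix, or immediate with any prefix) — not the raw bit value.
@+02  little-endian(00 5f) = 0x5f00
  op=0x5f00>>12=0x5 ⇒ eor (RR)
  rd@[11:9]=0x7 ⇒ %r7
  rs@[8:6]=0x4 ⇒ %r4

%r4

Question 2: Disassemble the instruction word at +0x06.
cpi %r1, #397

@+06  little-endian(8d 23) = 0x238d
  op=0x238d>>12=0x2 ⇒ cpi (RI)
  rd: (w>>9)&0x7=0x1 → %r1
  imm: (w>>0)&0x1ff=0x18d → #397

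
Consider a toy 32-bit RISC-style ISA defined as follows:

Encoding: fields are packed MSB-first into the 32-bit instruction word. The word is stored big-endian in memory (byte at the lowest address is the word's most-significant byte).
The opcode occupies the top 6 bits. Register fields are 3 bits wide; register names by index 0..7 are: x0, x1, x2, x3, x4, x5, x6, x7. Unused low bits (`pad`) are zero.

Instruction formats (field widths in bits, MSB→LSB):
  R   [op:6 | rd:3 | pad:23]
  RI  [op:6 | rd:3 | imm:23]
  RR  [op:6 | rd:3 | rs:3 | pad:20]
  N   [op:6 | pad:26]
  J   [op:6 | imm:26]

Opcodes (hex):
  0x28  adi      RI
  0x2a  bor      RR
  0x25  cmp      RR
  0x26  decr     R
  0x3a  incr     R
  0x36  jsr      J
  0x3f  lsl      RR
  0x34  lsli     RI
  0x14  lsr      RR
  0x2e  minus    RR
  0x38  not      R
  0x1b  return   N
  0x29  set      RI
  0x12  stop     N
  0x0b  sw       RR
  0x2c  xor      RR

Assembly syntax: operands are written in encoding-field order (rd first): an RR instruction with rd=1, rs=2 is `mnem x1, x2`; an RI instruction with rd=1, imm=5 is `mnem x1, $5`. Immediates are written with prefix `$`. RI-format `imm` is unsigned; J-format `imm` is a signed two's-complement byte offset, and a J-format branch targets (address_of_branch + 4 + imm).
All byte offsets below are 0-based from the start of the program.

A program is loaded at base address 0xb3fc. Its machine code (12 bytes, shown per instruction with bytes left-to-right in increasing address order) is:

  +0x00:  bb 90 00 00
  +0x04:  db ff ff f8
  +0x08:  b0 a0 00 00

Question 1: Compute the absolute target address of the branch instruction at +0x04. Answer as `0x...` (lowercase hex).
@+04  big-endian(db ff ff f8) = 0xdbfffff8
  op=0xdbfffff8>>26=0x36 ⇒ jsr (J)
  [25:0] imm=67108856 (s26→-8) = $-8
  target = base 0xb3fc + off 0x04 + 4 + imm -8 = 0xb3fc

0xb3fc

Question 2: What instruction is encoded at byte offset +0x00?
minus x7, x1

+0x00: bb 90 00 00 ⇒ word 0xbb900000 (big)
  op=0xbb900000>>26=0x2e ⇒ minus (RR)
  rd@[25:23]=0x7 ⇒ x7
  rs@[22:20]=0x1 ⇒ x1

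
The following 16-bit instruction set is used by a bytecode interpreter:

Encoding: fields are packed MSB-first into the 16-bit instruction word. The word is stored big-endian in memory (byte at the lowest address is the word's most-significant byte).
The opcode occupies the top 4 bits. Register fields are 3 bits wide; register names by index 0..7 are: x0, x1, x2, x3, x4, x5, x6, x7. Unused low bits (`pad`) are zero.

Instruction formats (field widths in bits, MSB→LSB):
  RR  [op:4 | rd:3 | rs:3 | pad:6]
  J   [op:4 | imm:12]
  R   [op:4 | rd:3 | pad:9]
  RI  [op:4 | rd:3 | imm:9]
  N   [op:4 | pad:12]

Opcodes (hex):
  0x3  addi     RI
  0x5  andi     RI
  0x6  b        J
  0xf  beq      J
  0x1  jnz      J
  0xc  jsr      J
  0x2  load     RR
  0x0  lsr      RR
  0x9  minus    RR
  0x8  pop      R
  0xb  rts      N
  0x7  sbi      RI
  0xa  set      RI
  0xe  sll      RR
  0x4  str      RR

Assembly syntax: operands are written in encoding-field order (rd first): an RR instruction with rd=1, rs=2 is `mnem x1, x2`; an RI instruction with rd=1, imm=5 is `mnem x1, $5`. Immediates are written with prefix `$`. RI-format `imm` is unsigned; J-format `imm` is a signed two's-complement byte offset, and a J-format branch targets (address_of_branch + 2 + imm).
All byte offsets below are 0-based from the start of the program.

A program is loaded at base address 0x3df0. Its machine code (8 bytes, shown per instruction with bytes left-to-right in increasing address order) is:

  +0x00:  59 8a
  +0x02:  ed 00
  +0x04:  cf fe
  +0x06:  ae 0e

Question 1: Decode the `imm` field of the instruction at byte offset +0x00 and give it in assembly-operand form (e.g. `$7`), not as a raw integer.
off 0x00: read 59 8a as big → 0x598a
  op=0x598a>>12=0x5 ⇒ andi (RI)
  [11:9] rd=4 = x4
  [8:0] imm=394 = $394

$394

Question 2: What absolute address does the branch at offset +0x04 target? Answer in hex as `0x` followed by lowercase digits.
0x3df4

[04] cf fe → 0xcffe
  top 4b → 0xc → jsr [J]
  [11:0] imm=4094 (s12→-2) = $-2
  target = base 0x3df0 + off 0x04 + 2 + imm -2 = 0x3df4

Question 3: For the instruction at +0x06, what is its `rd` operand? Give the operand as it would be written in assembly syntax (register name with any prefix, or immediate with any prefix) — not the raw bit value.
x7

@+06  big-endian(ae 0e) = 0xae0e
  opcode bits[15:12]=0xa: set/RI
  rd@[11:9]=0x7 ⇒ x7
  imm@[8:0]=0xe ⇒ $14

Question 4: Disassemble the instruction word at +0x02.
[02] ed 00 → 0xed00
  top 4b → 0xe → sll [RR]
  rd: (w>>9)&0x7=0x6 → x6
  rs: (w>>6)&0x7=0x4 → x4

sll x6, x4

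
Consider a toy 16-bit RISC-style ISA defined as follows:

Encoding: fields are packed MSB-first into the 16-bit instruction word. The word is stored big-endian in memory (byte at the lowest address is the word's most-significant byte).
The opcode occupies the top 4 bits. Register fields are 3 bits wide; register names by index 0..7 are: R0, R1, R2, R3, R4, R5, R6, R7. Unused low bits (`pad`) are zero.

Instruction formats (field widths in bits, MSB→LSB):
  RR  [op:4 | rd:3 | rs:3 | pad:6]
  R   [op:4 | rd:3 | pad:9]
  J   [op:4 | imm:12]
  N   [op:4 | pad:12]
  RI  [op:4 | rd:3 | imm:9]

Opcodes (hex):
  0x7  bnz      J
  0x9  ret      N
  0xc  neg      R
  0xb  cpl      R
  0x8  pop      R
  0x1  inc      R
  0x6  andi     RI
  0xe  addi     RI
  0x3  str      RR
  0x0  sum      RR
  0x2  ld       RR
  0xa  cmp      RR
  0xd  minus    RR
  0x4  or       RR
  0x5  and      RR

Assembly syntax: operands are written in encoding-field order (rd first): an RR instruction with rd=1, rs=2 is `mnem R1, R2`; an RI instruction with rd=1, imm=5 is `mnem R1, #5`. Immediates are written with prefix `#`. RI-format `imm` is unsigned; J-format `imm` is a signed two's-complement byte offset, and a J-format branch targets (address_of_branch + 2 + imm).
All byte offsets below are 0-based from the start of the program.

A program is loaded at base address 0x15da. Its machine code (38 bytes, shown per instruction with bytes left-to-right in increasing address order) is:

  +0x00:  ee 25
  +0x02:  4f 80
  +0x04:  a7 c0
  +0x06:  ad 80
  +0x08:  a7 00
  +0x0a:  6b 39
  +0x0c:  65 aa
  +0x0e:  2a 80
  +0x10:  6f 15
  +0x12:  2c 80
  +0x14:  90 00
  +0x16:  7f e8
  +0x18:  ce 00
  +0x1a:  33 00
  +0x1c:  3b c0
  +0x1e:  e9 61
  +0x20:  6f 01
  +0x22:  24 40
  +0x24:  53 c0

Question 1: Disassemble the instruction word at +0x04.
cmp R3, R7

@+04  big-endian(a7 c0) = 0xa7c0
  op=0xa7c0>>12=0xa ⇒ cmp (RR)
  rd: (w>>9)&0x7=0x3 → R3
  rs: (w>>6)&0x7=0x7 → R7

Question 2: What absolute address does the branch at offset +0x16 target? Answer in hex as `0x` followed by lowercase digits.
[16] 7f e8 → 0x7fe8
  opcode bits[15:12]=0x7: bnz/J
  imm: (w>>0)&0xfff=0xfe8 (s12→-24) → #-24
  target = base 0x15da + off 0x16 + 2 + imm -24 = 0x15da

0x15da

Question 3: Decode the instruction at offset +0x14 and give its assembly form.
off 0x14: read 90 00 as big → 0x9000
  top 4b → 0x9 → ret [N]

ret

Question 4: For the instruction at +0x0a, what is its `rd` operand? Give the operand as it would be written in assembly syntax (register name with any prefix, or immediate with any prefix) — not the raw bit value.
+0x0a: 6b 39 ⇒ word 0x6b39 (big)
  top 4b → 0x6 → andi [RI]
  rd: (w>>9)&0x7=0x5 → R5
  imm: (w>>0)&0x1ff=0x139 → #313

R5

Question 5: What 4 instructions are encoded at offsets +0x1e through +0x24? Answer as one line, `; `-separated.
@+1e  big-endian(e9 61) = 0xe961
  top 4b → 0xe → addi [RI]
  [11:9] rd=4 = R4
  [8:0] imm=353 = #353
@+20  big-endian(6f 01) = 0x6f01
  top 4b → 0x6 → andi [RI]
  [11:9] rd=7 = R7
  [8:0] imm=257 = #257
@+22  big-endian(24 40) = 0x2440
  top 4b → 0x2 → ld [RR]
  [11:9] rd=2 = R2
  [8:6] rs=1 = R1
@+24  big-endian(53 c0) = 0x53c0
  top 4b → 0x5 → and [RR]
  [11:9] rd=1 = R1
  [8:6] rs=7 = R7

addi R4, #353; andi R7, #257; ld R2, R1; and R1, R7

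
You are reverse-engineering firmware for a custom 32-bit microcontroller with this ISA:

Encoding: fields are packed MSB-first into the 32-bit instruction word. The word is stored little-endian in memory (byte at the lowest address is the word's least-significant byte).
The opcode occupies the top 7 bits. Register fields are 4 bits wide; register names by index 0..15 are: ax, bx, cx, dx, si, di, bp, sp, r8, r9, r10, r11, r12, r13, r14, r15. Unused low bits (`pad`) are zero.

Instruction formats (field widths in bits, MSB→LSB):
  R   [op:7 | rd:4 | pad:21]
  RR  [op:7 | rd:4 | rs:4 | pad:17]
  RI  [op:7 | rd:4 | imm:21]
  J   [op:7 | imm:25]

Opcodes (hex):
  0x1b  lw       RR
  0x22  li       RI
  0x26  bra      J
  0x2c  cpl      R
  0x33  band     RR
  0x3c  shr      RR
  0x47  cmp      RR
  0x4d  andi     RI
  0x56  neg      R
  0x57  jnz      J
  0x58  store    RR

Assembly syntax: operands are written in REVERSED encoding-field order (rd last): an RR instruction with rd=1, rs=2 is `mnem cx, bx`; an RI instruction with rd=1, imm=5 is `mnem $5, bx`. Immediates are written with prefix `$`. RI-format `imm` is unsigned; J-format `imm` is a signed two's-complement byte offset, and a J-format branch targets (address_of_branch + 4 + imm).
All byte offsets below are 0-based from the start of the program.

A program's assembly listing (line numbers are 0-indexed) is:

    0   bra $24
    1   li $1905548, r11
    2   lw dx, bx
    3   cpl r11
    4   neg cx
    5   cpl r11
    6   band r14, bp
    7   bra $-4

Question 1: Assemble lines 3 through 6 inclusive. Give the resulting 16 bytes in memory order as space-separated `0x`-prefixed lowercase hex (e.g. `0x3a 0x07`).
L3: cpl op=0x2c:7|rd=11:4|pad=0:21 ⇒ 0x59600000 ⇒ little 00 00 60 59
L4: neg op=0x56:7|rd=2:4|pad=0:21 ⇒ 0xac400000 ⇒ little 00 00 40 ac
L5: cpl op=0x2c:7|rd=11:4|pad=0:21 ⇒ 0x59600000 ⇒ little 00 00 60 59
L6: band op=0x33:7|rd=6:4|rs=14:4|pad=0:17 ⇒ 0x66dc0000 ⇒ little 00 00 dc 66

0x00 0x00 0x60 0x59 0x00 0x00 0x40 0xac 0x00 0x00 0x60 0x59 0x00 0x00 0xdc 0x66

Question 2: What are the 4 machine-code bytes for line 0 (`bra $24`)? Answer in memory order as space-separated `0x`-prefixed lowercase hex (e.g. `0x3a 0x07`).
L0: bra op=0x26:7|imm=24:25 ⇒ 0x4c000018 ⇒ little 18 00 00 4c

0x18 0x00 0x00 0x4c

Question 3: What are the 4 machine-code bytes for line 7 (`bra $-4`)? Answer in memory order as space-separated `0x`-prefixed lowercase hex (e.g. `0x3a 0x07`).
0xfc 0xff 0xff 0x4d

7. bra fields op=0x26:7|imm=-4:25 → word 4dfffffch → fc ff ff 4d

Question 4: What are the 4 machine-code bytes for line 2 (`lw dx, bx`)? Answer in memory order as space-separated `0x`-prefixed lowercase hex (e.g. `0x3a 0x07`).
0x00 0x00 0x26 0x36

2. lw fields op=0x1b:7|rd=1:4|rs=3:4|pad=0:17 → word 36260000h → 00 00 26 36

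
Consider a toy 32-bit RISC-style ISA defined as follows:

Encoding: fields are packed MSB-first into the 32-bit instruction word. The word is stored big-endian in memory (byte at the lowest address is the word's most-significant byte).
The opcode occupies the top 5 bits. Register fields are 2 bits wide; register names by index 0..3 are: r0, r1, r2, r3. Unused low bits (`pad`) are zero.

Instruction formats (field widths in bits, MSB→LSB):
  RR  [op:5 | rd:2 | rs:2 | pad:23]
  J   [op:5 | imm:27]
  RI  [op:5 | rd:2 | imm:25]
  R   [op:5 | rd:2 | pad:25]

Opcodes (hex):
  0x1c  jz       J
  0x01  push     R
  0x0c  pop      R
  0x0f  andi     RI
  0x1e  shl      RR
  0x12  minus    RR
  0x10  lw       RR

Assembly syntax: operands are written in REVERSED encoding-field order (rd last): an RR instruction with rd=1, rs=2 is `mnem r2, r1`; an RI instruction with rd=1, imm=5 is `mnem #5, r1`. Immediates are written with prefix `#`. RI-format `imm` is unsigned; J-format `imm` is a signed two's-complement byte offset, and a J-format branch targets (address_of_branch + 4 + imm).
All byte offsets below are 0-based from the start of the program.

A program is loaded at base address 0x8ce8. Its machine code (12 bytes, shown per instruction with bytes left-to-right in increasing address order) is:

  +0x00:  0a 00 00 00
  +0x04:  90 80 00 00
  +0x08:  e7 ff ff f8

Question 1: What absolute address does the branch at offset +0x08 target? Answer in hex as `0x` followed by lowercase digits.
@+08  big-endian(e7 ff ff f8) = 0xe7fffff8
  op=0xe7fffff8>>27=0x1c ⇒ jz (J)
  imm: (w>>0)&0x7ffffff=0x7fffff8 (s27→-8) → #-8
  target = base 0x8ce8 + off 0x08 + 4 + imm -8 = 0x8cec

0x8cec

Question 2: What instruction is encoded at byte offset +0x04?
minus r1, r0

@+04  big-endian(90 80 00 00) = 0x90800000
  op=0x90800000>>27=0x12 ⇒ minus (RR)
  rd@[26:25]=0x0 ⇒ r0
  rs@[24:23]=0x1 ⇒ r1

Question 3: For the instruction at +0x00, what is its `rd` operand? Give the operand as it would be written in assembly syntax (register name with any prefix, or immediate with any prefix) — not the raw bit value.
+0x00: 0a 00 00 00 ⇒ word 0x0a000000 (big)
  op=0x0a000000>>27=0x1 ⇒ push (R)
  rd: (w>>25)&0x3=0x1 → r1

r1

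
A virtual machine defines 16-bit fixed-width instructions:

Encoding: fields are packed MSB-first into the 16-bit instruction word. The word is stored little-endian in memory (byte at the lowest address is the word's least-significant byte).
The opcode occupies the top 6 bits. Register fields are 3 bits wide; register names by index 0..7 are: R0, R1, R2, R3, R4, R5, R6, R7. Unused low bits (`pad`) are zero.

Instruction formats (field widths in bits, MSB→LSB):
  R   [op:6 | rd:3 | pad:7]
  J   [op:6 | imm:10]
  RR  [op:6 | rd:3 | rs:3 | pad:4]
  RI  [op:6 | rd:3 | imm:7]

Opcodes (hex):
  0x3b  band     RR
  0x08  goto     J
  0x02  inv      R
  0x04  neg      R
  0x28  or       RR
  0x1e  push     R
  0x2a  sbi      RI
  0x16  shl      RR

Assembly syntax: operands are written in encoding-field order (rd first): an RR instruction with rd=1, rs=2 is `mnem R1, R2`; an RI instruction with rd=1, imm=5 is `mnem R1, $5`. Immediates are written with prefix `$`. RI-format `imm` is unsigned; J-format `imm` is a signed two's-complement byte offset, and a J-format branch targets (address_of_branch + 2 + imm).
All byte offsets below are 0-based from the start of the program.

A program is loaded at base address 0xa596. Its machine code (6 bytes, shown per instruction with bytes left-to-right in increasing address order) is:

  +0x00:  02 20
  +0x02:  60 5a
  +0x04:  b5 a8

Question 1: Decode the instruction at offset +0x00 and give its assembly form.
off 0x00: read 02 20 as little → 0x2002
  opcode bits[15:10]=0x8: goto/J
  imm: (w>>0)&0x3ff=0x2 → $2

goto $2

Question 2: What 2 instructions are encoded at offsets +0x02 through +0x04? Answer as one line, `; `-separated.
[02] 60 5a → 0x5a60
  op=0x5a60>>10=0x16 ⇒ shl (RR)
  rd@[9:7]=0x4 ⇒ R4
  rs@[6:4]=0x6 ⇒ R6
[04] b5 a8 → 0xa8b5
  op=0xa8b5>>10=0x2a ⇒ sbi (RI)
  rd@[9:7]=0x1 ⇒ R1
  imm@[6:0]=0x35 ⇒ $53

shl R4, R6; sbi R1, $53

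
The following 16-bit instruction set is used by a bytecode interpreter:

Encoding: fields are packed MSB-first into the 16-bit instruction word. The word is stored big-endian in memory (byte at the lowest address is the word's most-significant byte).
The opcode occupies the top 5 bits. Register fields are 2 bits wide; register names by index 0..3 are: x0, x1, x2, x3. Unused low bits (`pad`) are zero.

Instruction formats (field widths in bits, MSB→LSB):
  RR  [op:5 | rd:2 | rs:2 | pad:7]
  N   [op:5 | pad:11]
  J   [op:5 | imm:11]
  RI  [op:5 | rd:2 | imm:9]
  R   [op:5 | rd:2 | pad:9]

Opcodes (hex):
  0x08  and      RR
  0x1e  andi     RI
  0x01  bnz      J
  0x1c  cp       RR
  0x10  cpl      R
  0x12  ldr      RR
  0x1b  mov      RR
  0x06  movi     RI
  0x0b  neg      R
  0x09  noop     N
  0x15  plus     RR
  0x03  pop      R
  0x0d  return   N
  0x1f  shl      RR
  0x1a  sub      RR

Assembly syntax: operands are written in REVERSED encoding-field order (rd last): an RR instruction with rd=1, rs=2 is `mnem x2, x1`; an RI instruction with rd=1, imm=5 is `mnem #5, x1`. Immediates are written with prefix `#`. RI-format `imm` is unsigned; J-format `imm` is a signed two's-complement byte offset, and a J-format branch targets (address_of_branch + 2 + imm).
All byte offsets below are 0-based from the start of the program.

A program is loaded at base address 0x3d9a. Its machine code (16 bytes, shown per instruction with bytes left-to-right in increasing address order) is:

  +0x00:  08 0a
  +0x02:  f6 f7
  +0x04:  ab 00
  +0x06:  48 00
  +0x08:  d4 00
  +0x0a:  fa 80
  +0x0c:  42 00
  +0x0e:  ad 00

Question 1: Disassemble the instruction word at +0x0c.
[0c] 42 00 → 0x4200
  opcode bits[15:11]=0x8: and/RR
  rd: (w>>9)&0x3=0x1 → x1
  rs: (w>>7)&0x3=0x0 → x0

and x0, x1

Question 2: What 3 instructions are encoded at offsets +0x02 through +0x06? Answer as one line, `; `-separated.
+0x02: f6 f7 ⇒ word 0xf6f7 (big)
  top 5b → 0x1e → andi [RI]
  rd: (w>>9)&0x3=0x3 → x3
  imm: (w>>0)&0x1ff=0xf7 → #247
+0x04: ab 00 ⇒ word 0xab00 (big)
  top 5b → 0x15 → plus [RR]
  rd: (w>>9)&0x3=0x1 → x1
  rs: (w>>7)&0x3=0x2 → x2
+0x06: 48 00 ⇒ word 0x4800 (big)
  top 5b → 0x9 → noop [N]

andi #247, x3; plus x2, x1; noop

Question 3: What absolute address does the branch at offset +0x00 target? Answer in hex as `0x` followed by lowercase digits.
+0x00: 08 0a ⇒ word 0x080a (big)
  top 5b → 0x1 → bnz [J]
  [10:0] imm=10 = #10
  target = base 0x3d9a + off 0x00 + 2 + imm 10 = 0x3da6

0x3da6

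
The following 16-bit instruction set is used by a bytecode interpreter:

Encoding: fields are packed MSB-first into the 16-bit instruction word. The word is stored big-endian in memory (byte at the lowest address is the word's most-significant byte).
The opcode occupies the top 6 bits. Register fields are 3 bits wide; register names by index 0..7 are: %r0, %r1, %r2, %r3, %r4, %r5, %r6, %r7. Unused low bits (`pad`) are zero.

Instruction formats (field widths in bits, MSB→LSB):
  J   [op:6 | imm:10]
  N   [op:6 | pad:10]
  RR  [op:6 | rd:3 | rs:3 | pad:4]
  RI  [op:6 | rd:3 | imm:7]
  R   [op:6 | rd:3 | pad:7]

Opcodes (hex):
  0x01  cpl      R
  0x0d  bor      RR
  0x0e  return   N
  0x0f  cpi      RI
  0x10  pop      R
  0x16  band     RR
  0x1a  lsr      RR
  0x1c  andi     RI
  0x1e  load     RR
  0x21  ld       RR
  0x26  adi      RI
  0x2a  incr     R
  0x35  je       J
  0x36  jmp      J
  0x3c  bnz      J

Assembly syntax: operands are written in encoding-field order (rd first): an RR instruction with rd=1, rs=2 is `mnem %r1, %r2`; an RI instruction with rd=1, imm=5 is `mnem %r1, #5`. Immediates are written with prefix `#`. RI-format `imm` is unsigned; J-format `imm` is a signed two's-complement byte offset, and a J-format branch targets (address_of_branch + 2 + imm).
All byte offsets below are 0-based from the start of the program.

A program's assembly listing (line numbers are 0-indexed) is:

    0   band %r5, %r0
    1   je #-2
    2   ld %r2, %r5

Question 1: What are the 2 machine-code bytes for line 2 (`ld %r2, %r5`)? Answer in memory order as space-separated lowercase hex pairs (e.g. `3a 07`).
85 50

2. ld fields op=0x21:6|rd=2:3|rs=5:3|pad=0:4 → word 8550h → 85 50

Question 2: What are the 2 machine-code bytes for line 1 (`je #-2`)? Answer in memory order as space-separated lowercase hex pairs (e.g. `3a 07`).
1. je fields op=0x35:6|imm=-2:10 → word d7feh → d7 fe

d7 fe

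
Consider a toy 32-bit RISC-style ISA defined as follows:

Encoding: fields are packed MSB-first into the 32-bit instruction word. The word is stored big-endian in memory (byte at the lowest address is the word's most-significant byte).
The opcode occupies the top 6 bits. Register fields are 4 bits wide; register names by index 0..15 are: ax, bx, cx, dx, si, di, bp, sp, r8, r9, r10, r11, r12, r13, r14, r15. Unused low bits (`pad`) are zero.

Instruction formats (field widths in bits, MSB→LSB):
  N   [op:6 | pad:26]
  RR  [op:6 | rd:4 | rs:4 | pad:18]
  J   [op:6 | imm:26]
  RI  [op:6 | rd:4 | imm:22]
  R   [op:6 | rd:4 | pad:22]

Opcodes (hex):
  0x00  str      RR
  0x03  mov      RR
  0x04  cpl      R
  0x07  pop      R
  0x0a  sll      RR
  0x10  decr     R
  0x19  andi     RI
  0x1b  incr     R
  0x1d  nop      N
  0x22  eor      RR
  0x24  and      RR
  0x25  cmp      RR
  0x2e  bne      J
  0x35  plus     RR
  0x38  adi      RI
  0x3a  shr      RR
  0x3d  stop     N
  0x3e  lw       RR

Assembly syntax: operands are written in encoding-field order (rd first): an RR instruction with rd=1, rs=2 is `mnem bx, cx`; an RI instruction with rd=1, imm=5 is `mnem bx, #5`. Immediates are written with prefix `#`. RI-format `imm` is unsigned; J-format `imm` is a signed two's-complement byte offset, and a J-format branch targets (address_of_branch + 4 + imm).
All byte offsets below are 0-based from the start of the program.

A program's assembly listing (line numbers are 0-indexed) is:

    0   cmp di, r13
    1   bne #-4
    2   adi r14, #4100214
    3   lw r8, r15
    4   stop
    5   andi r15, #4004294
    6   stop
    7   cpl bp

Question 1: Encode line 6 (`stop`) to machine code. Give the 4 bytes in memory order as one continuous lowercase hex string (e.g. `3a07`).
6. stop fields op=0x3d:6|pad=0:26 → word f4000000h → f4 00 00 00

f4000000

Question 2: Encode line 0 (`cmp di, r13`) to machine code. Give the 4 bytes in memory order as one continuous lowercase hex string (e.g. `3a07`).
L0: cmp op=0x25:6|rd=5:4|rs=13:4|pad=0:18 ⇒ 0x95740000 ⇒ big 95 74 00 00

95740000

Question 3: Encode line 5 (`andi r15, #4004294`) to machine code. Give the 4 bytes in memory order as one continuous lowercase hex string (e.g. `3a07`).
67fd19c6

line 5 (andi): pack op=0x19:6|rd=15:4|imm=4004294:22 = 0x67fd19c6; big→ 67 fd 19 c6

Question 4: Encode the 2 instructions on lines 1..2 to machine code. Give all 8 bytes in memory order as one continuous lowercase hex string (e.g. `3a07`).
bbfffffce3be9076

L1: bne op=0x2e:6|imm=-4:26 ⇒ 0xbbfffffc ⇒ big bb ff ff fc
L2: adi op=0x38:6|rd=14:4|imm=4100214:22 ⇒ 0xe3be9076 ⇒ big e3 be 90 76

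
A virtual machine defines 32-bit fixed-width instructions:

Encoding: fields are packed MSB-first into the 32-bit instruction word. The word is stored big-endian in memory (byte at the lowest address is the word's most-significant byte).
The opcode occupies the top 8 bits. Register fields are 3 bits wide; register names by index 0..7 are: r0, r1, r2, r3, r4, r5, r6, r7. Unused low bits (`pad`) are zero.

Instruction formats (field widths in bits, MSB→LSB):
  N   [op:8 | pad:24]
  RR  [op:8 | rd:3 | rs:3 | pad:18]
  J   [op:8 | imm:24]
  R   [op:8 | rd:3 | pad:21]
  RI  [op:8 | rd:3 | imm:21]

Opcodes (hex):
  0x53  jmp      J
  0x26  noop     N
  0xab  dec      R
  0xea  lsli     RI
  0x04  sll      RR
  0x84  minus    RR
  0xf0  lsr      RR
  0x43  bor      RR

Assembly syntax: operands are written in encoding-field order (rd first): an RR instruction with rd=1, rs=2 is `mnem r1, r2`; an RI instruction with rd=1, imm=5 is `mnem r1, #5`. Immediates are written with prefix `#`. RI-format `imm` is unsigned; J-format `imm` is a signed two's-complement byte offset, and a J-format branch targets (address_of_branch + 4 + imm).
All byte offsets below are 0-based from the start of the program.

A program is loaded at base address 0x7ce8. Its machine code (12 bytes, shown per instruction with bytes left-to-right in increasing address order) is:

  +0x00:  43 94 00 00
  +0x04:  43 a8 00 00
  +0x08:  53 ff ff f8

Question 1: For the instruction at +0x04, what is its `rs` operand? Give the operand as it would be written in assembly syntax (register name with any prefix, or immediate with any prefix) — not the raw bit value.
@+04  big-endian(43 a8 00 00) = 0x43a80000
  op=0x43a80000>>24=0x43 ⇒ bor (RR)
  [23:21] rd=5 = r5
  [20:18] rs=2 = r2

r2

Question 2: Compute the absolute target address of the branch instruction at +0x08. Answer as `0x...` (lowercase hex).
0x7cec

[08] 53 ff ff f8 → 0x53fffff8
  top 8b → 0x53 → jmp [J]
  imm@[23:0]=0xfffff8 (s24→-8) ⇒ #-8
  target = base 0x7ce8 + off 0x08 + 4 + imm -8 = 0x7cec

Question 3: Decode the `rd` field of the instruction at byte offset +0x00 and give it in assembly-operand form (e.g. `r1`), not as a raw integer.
r4

off 0x00: read 43 94 00 00 as big → 0x43940000
  top 8b → 0x43 → bor [RR]
  rd@[23:21]=0x4 ⇒ r4
  rs@[20:18]=0x5 ⇒ r5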